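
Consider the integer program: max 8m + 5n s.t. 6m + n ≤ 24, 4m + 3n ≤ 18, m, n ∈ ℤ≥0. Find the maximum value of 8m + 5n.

34

Relaxing integrality, the LP optimum is 35.14 at (m,n) = (3.86, 0.857), which is not an integer point.
(m,n)=(3,2): 6·3+1·2=20≤24, 4·3+3·2=18≤18, objective 34.
(m,n)=(4,0): 6·4+1·0=24≤24, 4·4+3·0=16≤18, objective 32.
(m,n)=(2,3): 6·2+1·3=15≤24, 4·2+3·3=17≤18, objective 31.
Maximum is 34 at (m,n)=(3,2).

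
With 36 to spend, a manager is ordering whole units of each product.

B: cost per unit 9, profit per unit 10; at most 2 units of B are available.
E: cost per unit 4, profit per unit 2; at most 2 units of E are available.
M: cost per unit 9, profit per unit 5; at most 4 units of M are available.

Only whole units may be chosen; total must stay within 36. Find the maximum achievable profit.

2×B, 2×E, and 1×M: cost 35 ≤ 36, profit 2·10 + 2·2 + 1·5 = 29.
2×B and 2×M: cost 36 ≤ 36, profit 2·10 + 2·5 = 30.
Best is 30.

30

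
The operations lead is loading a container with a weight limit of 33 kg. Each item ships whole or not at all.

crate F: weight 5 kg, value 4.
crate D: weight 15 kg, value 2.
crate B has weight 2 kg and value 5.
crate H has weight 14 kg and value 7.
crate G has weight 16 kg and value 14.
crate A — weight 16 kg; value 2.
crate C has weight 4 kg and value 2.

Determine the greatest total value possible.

crate B + crate H + crate G: weight 2 + 14 + 16 = 32 ≤ 33, value 5 + 7 + 14 = 26.
crate F + crate B + crate G + crate C: weight 5 + 2 + 16 + 4 = 27 ≤ 33, value 4 + 5 + 14 + 2 = 25.
crate F + crate B + crate G: weight 5 + 2 + 16 = 23 ≤ 33, value 4 + 5 + 14 = 23.
Best is crate B, crate H, and crate G with total value 26.

26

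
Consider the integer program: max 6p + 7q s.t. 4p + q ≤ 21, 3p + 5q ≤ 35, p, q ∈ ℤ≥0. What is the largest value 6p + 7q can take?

Relaxing integrality, the LP optimum is 56.41 at (p,q) = (4.12, 4.53), which is not an integer point.
(p,q)=(3,5): 4·3+1·5=17≤21, 3·3+5·5=34≤35, objective 53.
(p,q)=(4,4): 4·4+1·4=20≤21, 3·4+5·4=32≤35, objective 52.
(p,q)=(2,5): 4·2+1·5=13≤21, 3·2+5·5=31≤35, objective 47.
Maximum is 53 at (p,q)=(3,5).

53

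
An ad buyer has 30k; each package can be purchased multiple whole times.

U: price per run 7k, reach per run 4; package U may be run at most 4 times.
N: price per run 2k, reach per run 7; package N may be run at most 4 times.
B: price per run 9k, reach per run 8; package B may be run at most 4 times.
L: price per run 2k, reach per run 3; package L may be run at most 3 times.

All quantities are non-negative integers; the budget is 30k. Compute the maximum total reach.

50

1×U, 4×N, 1×B, and 3×L: price 30 ≤ 30, reach 1·4 + 4·7 + 1·8 + 3·3 = 49.
4×N, 2×B, and 2×L: price 30 ≤ 30, reach 4·7 + 2·8 + 2·3 = 50.
Best is 50.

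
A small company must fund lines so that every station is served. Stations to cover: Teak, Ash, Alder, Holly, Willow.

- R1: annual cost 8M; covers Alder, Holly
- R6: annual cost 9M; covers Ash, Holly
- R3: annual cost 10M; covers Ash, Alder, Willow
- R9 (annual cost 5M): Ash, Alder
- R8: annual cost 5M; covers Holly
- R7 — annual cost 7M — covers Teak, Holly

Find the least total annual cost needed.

The greedy cost-per-new-station heuristic would pick R9, R7, and R3 for 22, but a cheaper cover exists.
Choose R3 and R7: together they cover Teak, Ash, Alder, Holly, Willow — every station.
Total annual cost: 10 + 7 = 17.
No cover costs less than 17.

17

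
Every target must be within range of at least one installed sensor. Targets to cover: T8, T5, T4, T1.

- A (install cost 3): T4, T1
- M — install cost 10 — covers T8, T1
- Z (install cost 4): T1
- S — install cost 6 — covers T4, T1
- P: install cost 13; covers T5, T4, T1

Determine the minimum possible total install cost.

23

Choose M and P: together they cover T8, T5, T4, T1 — every target.
Total install cost: 10 + 13 = 23.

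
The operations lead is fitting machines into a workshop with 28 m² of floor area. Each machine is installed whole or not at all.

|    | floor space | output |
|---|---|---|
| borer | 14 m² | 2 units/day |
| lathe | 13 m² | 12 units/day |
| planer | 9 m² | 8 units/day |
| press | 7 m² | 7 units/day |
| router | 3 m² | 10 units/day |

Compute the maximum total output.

30

Allowing fractional choices, the relaxed optimum would be about 33.4, but machines are indivisible.
lathe + planer + router: floor space 13 + 9 + 3 = 25 ≤ 28, output 12 + 8 + 10 = 30.
lathe + press + router: floor space 13 + 7 + 3 = 23 ≤ 28, output 12 + 7 + 10 = 29.
planer + press + router: floor space 9 + 7 + 3 = 19 ≤ 28, output 8 + 7 + 10 = 25.
Best is lathe, planer, and router with total output 30.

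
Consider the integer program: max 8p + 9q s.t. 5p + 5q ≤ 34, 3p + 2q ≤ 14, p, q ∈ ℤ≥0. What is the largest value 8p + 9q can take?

54

The continuous relaxation peaks at (0, 6.8) with value 61.20; rounding to a feasible lattice point costs some objective.
(p,q)=(0,6): 5·0+5·6=30≤34, 3·0+2·6=12≤14, objective 54.
(p,q)=(1,5): 5·1+5·5=30≤34, 3·1+2·5=13≤14, objective 53.
(p,q)=(0,5): 5·0+5·5=25≤34, 3·0+2·5=10≤14, objective 45.
The best lattice point is (0,6), giving 54.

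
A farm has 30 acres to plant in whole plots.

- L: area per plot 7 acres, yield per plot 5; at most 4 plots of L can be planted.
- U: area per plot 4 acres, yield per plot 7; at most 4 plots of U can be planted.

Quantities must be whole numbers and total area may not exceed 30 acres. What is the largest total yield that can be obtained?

1×L and 4×U: area 23 ≤ 30, yield 1·5 + 4·7 = 33.
2×L and 4×U: area 30 ≤ 30, yield 2·5 + 4·7 = 38.
Best is 38.

38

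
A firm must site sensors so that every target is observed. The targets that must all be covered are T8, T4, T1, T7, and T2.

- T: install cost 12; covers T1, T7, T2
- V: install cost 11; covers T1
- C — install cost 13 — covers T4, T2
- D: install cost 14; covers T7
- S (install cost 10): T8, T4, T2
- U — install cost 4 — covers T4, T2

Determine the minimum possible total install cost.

22

The greedy cost-per-new-target heuristic would pick U, T, and S for 26, but a cheaper cover exists.
Choose T and S: together they cover T8, T4, T1, T7, T2 — every target.
Total install cost: 12 + 10 = 22.
No cover costs less than 22.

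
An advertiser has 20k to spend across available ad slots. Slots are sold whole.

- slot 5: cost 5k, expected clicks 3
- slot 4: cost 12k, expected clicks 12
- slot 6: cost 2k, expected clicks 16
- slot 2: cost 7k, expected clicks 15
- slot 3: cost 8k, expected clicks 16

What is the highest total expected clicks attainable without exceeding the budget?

Allowing fractional choices, the relaxed optimum would be about 50.0, but ad slots are indivisible.
slot 5 + slot 6 + slot 3: cost 5 + 2 + 8 = 15 ≤ 20, expected clicks 3 + 16 + 16 = 35.
slot 5 + slot 6 + slot 2: cost 5 + 2 + 7 = 14 ≤ 20, expected clicks 3 + 16 + 15 = 34.
slot 6 + slot 2 + slot 3: cost 2 + 7 + 8 = 17 ≤ 20, expected clicks 16 + 15 + 16 = 47.
Best is slot 6, slot 2, and slot 3 with total expected clicks 47.

47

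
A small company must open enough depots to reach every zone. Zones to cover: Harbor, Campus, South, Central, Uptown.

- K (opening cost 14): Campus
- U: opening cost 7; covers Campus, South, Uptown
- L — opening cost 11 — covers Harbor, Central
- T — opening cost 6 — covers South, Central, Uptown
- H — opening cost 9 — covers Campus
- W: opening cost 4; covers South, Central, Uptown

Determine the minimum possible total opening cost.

18

Choose U and L: together they cover Harbor, Campus, South, Central, Uptown — every zone.
Total opening cost: 7 + 11 = 18.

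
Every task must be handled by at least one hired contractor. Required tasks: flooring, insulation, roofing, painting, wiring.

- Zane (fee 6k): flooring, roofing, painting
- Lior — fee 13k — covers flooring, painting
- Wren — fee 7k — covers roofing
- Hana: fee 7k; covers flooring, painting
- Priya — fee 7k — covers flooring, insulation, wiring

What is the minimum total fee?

Choose Zane and Priya: together they cover flooring, insulation, roofing, painting, wiring — every task.
Total fee: 6 + 7 = 13.

13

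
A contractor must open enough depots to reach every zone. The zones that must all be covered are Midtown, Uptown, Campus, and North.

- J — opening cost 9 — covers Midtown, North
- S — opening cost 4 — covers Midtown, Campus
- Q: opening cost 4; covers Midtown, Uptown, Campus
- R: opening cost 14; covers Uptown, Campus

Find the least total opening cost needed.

This is a weighted set-cover instance.
Choose J and Q: together they cover Midtown, Uptown, Campus, North — every zone.
Total opening cost: 9 + 4 = 13.

13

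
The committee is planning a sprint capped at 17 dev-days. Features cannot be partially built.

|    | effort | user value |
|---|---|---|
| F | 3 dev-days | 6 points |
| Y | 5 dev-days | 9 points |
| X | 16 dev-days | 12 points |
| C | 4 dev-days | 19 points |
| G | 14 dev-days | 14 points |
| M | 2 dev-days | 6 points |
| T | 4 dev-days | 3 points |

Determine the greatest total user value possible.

40

Take F, Y, C, and M: effort 3 + 5 + 4 + 2 = 14 ≤ 17, user value 6 + 9 + 19 + 6 = 40.
No other feasible combination does better.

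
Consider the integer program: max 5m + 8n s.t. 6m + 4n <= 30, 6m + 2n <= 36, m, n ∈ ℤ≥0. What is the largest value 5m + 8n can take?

Relaxing integrality, the LP optimum is 60.00 at (m,n) = (0, 7.5), which is not an integer point.
(m,n)=(0,7): 6·0+4·7=28≤30, 6·0+2·7=14≤36, objective 56.
(m,n)=(1,6): 6·1+4·6=30≤30, 6·1+2·6=18≤36, objective 53.
(m,n)=(0,6): 6·0+4·6=24≤30, 6·0+2·6=12≤36, objective 48.
No feasible integer point exceeds 56.

56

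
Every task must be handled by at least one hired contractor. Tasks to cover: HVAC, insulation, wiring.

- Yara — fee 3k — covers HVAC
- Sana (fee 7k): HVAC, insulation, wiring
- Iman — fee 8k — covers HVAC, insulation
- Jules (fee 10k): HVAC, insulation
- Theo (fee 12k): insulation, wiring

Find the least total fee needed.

Sana alone covers HVAC, insulation, wiring — every task.
Total fee: 7.

7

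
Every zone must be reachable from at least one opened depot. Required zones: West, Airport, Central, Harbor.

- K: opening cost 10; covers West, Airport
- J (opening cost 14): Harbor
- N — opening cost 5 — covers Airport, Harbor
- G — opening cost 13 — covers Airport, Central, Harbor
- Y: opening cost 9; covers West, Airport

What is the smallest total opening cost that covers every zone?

22

The greedy cost-per-new-zone heuristic would pick N, Y, and G for 27, but a cheaper cover exists.
Choose G and Y: together they cover West, Airport, Central, Harbor — every zone.
Total opening cost: 13 + 9 = 22.
No cover costs less than 22.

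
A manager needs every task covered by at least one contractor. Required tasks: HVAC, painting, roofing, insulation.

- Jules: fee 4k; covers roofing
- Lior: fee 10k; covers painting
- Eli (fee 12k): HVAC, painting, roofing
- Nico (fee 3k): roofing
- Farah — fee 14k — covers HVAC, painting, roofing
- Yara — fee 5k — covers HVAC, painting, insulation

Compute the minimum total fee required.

This is an integer covering problem.
Choose Nico and Yara: together they cover HVAC, painting, roofing, insulation — every task.
Total fee: 3 + 5 = 8.
No cover costs less than 8.

8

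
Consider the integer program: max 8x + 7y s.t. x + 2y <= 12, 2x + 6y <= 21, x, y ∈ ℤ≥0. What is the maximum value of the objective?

The continuous relaxation peaks at (10.5, 0) with value 84.00; rounding to a feasible lattice point costs some objective.
(x,y)=(10,0): 1·10+2·0=10≤12, 2·10+6·0=20≤21, objective 80.
(x,y)=(9,0): 1·9+2·0=9≤12, 2·9+6·0=18≤21, objective 72.
Maximum is 80 at (x,y)=(10,0).

80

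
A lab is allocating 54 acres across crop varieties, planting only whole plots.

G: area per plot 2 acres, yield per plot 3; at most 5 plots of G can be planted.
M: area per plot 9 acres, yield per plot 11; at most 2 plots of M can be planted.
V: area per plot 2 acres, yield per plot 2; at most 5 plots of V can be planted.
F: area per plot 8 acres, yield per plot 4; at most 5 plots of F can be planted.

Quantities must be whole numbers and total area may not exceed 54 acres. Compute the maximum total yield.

55

This is a bounded integer knapsack.
5×G, 2×M, 5×V, and 2×F: area 54 ≤ 54, yield 5·3 + 2·11 + 5·2 + 2·4 = 55.
5×G, 2×M, 4×V, and 2×F: area 52 ≤ 54, yield 5·3 + 2·11 + 4·2 + 2·4 = 53.
Best is 55.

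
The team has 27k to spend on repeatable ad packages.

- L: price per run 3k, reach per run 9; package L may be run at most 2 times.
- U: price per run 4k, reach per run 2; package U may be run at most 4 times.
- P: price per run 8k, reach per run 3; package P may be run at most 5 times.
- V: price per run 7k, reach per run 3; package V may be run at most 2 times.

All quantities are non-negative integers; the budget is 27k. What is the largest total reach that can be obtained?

L has the best ratio (9/3); taking only L gives at most 2×9 = 18 (stopped by the supply cap of 2).
Mixing does better — 2×L, 3×U, and 1×V: price 25 ≤ 27, reach 2·9 + 3·2 + 1·3 = 27.

27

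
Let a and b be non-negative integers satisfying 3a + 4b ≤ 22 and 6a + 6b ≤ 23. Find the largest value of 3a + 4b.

(a,b)=(0,3) is feasible, giving 12.
(a,b)=(1,2) is feasible, giving 11.
(a,b)=(0,2) is feasible, giving 8.
No feasible integer point exceeds 12.

12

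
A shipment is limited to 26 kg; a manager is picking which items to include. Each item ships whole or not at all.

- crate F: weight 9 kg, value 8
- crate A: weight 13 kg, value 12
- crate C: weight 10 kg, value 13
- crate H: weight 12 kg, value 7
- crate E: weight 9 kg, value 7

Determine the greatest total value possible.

25

Allowing fractional choices, the relaxed optimum would be about 27.7, but items are indivisible.
crate A + crate C: weight 13 + 10 = 23 ≤ 26, value 12 + 13 = 25.
crate F + crate C: weight 9 + 10 = 19 ≤ 26, value 8 + 13 = 21.
Best is crate A and crate C with total value 25.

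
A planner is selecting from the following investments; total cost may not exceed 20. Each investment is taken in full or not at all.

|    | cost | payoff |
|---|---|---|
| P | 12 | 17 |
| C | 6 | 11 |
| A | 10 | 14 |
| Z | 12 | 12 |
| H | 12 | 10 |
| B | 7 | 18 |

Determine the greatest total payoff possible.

35

Treat it as a binary knapsack problem.
Take P and B: cost 12 + 7 = 19 ≤ 20, payoff 17 + 18 = 35.
No other feasible combination does better.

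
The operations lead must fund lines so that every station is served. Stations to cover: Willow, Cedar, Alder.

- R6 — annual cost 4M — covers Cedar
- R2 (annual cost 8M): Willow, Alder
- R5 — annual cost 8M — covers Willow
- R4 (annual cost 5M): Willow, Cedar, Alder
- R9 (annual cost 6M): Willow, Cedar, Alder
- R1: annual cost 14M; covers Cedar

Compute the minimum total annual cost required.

R4 alone covers Willow, Cedar, Alder — every station.
Total annual cost: 5.
No cover costs less than 5.

5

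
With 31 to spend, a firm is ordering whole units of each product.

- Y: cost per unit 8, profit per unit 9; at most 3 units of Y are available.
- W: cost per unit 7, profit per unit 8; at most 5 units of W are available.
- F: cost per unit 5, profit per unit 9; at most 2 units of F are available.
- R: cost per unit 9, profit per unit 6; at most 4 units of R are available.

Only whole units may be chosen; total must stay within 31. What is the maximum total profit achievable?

Take 3×W and 2×F: cost 31 ≤ 31, profit 3·8 + 2·9 = 42.
F has the best ratio (9/5) and is taken to its limit of 2; remaining capacity is filled optimally with the others.

42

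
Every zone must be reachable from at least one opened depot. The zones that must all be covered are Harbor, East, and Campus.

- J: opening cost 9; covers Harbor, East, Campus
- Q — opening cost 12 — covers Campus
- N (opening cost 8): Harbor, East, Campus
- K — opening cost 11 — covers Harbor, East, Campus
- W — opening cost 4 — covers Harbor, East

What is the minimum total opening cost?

N alone covers Harbor, East, Campus — every zone.
Total opening cost: 8.

8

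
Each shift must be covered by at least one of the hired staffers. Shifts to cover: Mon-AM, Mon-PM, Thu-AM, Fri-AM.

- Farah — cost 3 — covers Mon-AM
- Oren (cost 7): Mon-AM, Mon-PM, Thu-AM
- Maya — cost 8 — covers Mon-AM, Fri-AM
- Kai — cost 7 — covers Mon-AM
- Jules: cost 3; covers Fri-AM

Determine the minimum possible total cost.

10

Choose Oren and Jules: together they cover Mon-AM, Mon-PM, Thu-AM, Fri-AM — every shift.
Total cost: 7 + 3 = 10.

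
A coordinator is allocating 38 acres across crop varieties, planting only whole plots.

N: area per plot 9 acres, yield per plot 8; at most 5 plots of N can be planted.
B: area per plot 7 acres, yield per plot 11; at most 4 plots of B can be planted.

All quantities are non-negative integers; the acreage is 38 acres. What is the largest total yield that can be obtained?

Take 1×N and 4×B: area 37 ≤ 38, yield 1·8 + 4·11 = 52.
B has the best ratio (11/7) and is taken to its limit of 4; remaining capacity is filled optimally with the others.

52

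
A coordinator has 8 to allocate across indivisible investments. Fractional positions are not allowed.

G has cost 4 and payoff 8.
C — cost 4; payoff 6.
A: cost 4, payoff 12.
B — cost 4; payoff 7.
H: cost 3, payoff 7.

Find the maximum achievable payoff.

Allowing fractional choices, the relaxed optimum would be about 21.0, but investments are indivisible.
A + H: cost 4 + 3 = 7 ≤ 8, payoff 12 + 7 = 19.
G + A: cost 4 + 4 = 8 ≤ 8, payoff 8 + 12 = 20.
Best is G and A with total payoff 20.

20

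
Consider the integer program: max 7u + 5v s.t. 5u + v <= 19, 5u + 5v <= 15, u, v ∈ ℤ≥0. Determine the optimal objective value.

21

(u,v)=(3,0) is feasible, giving 21.
(u,v)=(2,1) is feasible, giving 19.
No feasible integer point exceeds 21.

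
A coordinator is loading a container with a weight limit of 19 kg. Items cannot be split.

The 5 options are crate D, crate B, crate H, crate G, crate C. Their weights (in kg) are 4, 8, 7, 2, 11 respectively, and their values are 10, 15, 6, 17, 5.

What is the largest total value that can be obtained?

42

crate D + crate H + crate G: weight 4 + 7 + 2 = 13 ≤ 19, value 10 + 6 + 17 = 33.
crate B + crate H + crate G: weight 8 + 7 + 2 = 17 ≤ 19, value 15 + 6 + 17 = 38.
crate D + crate B + crate G: weight 4 + 8 + 2 = 14 ≤ 19, value 10 + 15 + 17 = 42.
Best is crate D, crate B, and crate G with total value 42.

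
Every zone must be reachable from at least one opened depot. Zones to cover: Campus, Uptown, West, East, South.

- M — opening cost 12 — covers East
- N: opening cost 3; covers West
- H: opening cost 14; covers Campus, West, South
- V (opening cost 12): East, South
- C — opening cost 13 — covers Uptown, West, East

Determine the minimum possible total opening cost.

27

The greedy cost-per-new-zone heuristic would pick N, V, C, and H for 42, but a cheaper cover exists.
Choose H and C: together they cover Campus, Uptown, West, East, South — every zone.
Total opening cost: 14 + 13 = 27.
No cover costs less than 27.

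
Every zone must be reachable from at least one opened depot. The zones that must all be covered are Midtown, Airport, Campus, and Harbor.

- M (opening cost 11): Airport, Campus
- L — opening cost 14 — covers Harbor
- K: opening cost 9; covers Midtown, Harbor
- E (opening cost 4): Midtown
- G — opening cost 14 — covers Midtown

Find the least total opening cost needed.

This is an integer covering problem.
The greedy cost-per-new-zone heuristic would pick E, M, and K for 24, but a cheaper cover exists.
Choose M and K: together they cover Midtown, Airport, Campus, Harbor — every zone.
Total opening cost: 11 + 9 = 20.
No cover costs less than 20.

20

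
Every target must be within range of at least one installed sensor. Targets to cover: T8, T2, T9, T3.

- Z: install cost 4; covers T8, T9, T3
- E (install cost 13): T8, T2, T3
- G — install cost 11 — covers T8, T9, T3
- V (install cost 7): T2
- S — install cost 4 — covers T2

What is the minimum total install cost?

Choose Z and S: together they cover T8, T2, T9, T3 — every target.
Total install cost: 4 + 4 = 8.
No cover costs less than 8.

8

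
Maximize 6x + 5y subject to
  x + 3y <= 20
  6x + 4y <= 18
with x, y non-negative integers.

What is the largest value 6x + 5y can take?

The continuous relaxation peaks at (0, 4.5) with value 22.50; rounding to a feasible lattice point costs some objective.
(x,y)=(1,3): 1·1+3·3=10≤20, 6·1+4·3=18≤18, objective 21.
(x,y)=(0,4): 1·0+3·4=12≤20, 6·0+4·4=16≤18, objective 20.
The best lattice point is (1,3), giving 21.

21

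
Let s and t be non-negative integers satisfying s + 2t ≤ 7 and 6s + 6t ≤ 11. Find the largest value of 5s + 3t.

(s,t)=(1,0) is feasible, giving 5.
(s,t)=(0,1) is feasible, giving 3.
(s,t)=(0,0) is feasible, giving 0.
Maximum is 5 at (s,t)=(1,0).

5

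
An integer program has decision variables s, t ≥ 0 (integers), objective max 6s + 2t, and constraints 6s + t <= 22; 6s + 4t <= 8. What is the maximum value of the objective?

6

The continuous relaxation peaks at (1.33, 0) with value 8.00; rounding to a feasible lattice point costs some objective.
(s,t)=(1,0) is feasible, giving 6.
(s,t)=(0,1) is feasible, giving 2.
(s,t)=(0,0) is feasible, giving 0.
The best lattice point is (1,0), giving 6.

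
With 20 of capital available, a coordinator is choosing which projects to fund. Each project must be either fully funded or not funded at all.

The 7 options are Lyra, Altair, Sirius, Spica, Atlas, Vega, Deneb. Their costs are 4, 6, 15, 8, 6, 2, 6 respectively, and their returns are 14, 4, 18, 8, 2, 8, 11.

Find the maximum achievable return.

41

This is an integer program with binary decision variables.
Allowing fractional choices, the relaxed optimum would be about 42.6, but projects are indivisible.
Lyra + Altair + Vega + Deneb: cost 4 + 6 + 2 + 6 = 18 ≤ 20, return 14 + 4 + 8 + 11 = 37.
Lyra + Spica + Vega + Deneb: cost 4 + 8 + 2 + 6 = 20 ≤ 20, return 14 + 8 + 8 + 11 = 41.
Lyra + Atlas + Vega + Deneb: cost 4 + 6 + 2 + 6 = 18 ≤ 20, return 14 + 2 + 8 + 11 = 35.
Best is Lyra, Spica, Vega, and Deneb with total return 41.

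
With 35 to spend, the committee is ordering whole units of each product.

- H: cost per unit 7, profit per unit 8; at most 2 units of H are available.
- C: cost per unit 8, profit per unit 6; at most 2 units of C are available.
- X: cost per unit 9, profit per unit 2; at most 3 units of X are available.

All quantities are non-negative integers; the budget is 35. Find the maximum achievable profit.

28

2×H and 2×C: cost 30 ≤ 35, profit 2·8 + 2·6 = 28.
2×H, 1×C, and 1×X: cost 31 ≤ 35, profit 2·8 + 1·6 + 1·2 = 24.
Best is 28.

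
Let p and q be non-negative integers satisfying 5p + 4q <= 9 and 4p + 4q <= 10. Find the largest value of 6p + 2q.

8

(p,q)=(1,1) is feasible, giving 8.
(p,q)=(1,0) is feasible, giving 6.
(p,q)=(0,2) is feasible, giving 4.
The best lattice point is (1,1), giving 8.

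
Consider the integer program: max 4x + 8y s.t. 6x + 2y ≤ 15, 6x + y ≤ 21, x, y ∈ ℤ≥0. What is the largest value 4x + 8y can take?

56

The continuous relaxation peaks at (0, 7.5) with value 60.00; rounding to a feasible lattice point costs some objective.
(x,y)=(0,7): 6·0+2·7=14≤15, 6·0+1·7=7≤21, objective 56.
(x,y)=(0,6): 6·0+2·6=12≤15, 6·0+1·6=6≤21, objective 48.
No feasible integer point exceeds 56.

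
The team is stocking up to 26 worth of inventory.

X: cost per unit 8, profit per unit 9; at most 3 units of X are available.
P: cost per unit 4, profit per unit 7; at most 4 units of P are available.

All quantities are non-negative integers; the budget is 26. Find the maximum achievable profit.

37

This is a bounded integer knapsack.
P has the best ratio (7/4); taking only P gives at most 4×7 = 28 (stopped by the supply cap of 4).
Mixing does better — 1×X and 4×P: cost 24 ≤ 26, profit 1·9 + 4·7 = 37.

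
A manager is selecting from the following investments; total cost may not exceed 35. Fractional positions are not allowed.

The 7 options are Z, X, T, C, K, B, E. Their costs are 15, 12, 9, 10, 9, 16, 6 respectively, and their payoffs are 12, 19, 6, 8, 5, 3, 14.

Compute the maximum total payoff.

45

Allowing fractional choices, the relaxed optimum would be about 46.6, but investments are indivisible.
Z + X + E: cost 15 + 12 + 6 = 33 ≤ 35, payoff 12 + 19 + 14 = 45.
X + T + E: cost 12 + 9 + 6 = 27 ≤ 35, payoff 19 + 6 + 14 = 39.
X + C + E: cost 12 + 10 + 6 = 28 ≤ 35, payoff 19 + 8 + 14 = 41.
Best is Z, X, and E with total payoff 45.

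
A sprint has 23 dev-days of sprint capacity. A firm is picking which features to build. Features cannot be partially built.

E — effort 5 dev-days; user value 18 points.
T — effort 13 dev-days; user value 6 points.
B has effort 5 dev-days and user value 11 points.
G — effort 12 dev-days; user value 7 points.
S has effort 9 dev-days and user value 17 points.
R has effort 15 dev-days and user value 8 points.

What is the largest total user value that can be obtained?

Allowing fractional choices, the relaxed optimum would be about 48.3, but features are indivisible.
E + B + G: effort 5 + 5 + 12 = 22 ≤ 23, user value 18 + 11 + 7 = 36.
E + B + S: effort 5 + 5 + 9 = 19 ≤ 23, user value 18 + 11 + 17 = 46.
Best is E, B, and S with total user value 46.

46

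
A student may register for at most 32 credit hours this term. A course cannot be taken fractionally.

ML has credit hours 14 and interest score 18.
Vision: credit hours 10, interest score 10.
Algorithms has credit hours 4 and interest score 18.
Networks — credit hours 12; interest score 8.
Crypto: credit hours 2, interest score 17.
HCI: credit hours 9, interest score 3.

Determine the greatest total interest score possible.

Allowing fractional choices, the relaxed optimum would be about 64.3, but courses are indivisible.
ML + Algorithms + Networks + Crypto: credit hours 14 + 4 + 12 + 2 = 32 ≤ 32, interest score 18 + 18 + 8 + 17 = 61.
ML + Vision + Algorithms + Crypto: credit hours 14 + 10 + 4 + 2 = 30 ≤ 32, interest score 18 + 10 + 18 + 17 = 63.
ML + Algorithms + Crypto + HCI: credit hours 14 + 4 + 2 + 9 = 29 ≤ 32, interest score 18 + 18 + 17 + 3 = 56.
Best is ML, Vision, Algorithms, and Crypto with total interest score 63.

63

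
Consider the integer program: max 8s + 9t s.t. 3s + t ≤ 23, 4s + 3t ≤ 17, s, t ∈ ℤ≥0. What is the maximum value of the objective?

45

(s,t)=(0,5) is feasible, giving 45.
(s,t)=(1,4) is feasible, giving 44.
(s,t)=(0,4) is feasible, giving 36.
The best lattice point is (0,5), giving 45.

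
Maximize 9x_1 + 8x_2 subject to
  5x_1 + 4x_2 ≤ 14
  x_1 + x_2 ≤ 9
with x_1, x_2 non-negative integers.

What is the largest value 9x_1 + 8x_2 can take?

26

(x_1,x_2)=(2,1) is feasible, giving 26.
(x_1,x_2)=(1,2) is feasible, giving 25.
(x_1,x_2)=(0,3) is feasible, giving 24.
Maximum is 26 at (x_1,x_2)=(2,1).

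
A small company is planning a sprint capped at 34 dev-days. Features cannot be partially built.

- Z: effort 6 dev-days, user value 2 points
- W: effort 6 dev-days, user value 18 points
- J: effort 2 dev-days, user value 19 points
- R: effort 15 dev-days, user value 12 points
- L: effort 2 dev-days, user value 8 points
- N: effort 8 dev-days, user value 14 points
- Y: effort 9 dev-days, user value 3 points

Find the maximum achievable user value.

71

This is an integer program with binary decision variables.
Allowing fractional choices, the relaxed optimum would be about 71.3, but features are indivisible.
W + J + R + L + N: effort 6 + 2 + 15 + 2 + 8 = 33 ≤ 34, user value 18 + 19 + 12 + 8 + 14 = 71.
Z + W + J + L + N + Y: effort 6 + 6 + 2 + 2 + 8 + 9 = 33 ≤ 34, user value 2 + 18 + 19 + 8 + 14 + 3 = 64.
W + J + R + N: effort 6 + 2 + 15 + 8 = 31 ≤ 34, user value 18 + 19 + 12 + 14 = 63.
Best is W, J, R, L, and N with total user value 71.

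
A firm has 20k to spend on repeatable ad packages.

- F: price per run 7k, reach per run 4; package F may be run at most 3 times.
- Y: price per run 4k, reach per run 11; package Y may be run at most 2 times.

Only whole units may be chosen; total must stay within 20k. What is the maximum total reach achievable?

This is a bounded integer knapsack.
Take 1×F and 2×Y: price 15 ≤ 20, reach 1·4 + 2·11 = 26.
Y has the best ratio (11/4) and is taken to its limit of 2; remaining capacity is filled optimally with the others.

26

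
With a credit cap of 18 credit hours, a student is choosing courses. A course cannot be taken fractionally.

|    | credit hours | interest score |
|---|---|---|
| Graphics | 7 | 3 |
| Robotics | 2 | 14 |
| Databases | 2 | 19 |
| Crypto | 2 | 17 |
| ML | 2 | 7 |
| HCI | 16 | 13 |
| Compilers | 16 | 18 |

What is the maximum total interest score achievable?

60

This is an integer program with binary decision variables.
Allowing fractional choices, the relaxed optimum would be about 68.2, but courses are indivisible.
Robotics + Databases + Crypto + ML: credit hours 2 + 2 + 2 + 2 = 8 ≤ 18, interest score 14 + 19 + 17 + 7 = 57.
Graphics + Robotics + Databases + Crypto + ML: credit hours 7 + 2 + 2 + 2 + 2 = 15 ≤ 18, interest score 3 + 14 + 19 + 17 + 7 = 60.
Best is Graphics, Robotics, Databases, Crypto, and ML with total interest score 60.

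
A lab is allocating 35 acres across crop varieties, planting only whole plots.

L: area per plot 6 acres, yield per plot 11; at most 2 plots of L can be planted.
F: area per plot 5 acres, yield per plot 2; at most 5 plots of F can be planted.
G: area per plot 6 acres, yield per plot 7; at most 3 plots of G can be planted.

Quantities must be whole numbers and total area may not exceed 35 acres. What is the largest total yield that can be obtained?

Take 2×L, 1×F, and 3×G: area 35 ≤ 35, yield 2·11 + 1·2 + 3·7 = 45.
L has the best ratio (11/6) and is taken to its limit of 2; remaining capacity is filled optimally with the others.

45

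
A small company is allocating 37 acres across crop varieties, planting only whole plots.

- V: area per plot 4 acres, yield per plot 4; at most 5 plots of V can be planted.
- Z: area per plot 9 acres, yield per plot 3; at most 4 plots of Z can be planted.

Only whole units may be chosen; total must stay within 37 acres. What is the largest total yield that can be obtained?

This is a bounded integer knapsack.
Take 5×V and 1×Z: area 29 ≤ 37, yield 5·4 + 1·3 = 23.
V has the best ratio (4/4) and is taken to its limit of 5; remaining capacity is filled optimally with the others.

23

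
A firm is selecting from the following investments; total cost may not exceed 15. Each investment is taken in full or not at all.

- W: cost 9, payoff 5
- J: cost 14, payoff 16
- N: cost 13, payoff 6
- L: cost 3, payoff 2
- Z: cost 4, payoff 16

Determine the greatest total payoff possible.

21

Treat it as a binary knapsack problem.
Allowing fractional choices, the relaxed optimum would be about 28.6, but investments are indivisible.
W + Z: cost 9 + 4 = 13 ≤ 15, payoff 5 + 16 = 21.
L + Z: cost 3 + 4 = 7 ≤ 15, payoff 2 + 16 = 18.
Z: cost 4 ≤ 15, payoff 16.
Best is W and Z with total payoff 21.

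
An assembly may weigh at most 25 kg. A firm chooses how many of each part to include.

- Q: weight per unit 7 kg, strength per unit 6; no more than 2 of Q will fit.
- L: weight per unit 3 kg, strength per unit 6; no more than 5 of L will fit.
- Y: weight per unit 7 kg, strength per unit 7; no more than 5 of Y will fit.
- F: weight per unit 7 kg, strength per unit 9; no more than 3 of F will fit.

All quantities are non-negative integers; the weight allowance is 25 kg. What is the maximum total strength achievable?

39

This is a bounded integer knapsack.
Take 5×L and 1×F: weight 22 ≤ 25, strength 5·6 + 1·9 = 39.
L has the best ratio (6/3) and is taken to its limit of 5; remaining capacity is filled optimally with the others.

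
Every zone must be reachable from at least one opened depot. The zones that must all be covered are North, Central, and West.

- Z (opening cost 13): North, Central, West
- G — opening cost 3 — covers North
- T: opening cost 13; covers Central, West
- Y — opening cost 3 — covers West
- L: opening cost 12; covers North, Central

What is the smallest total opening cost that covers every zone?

Z alone covers North, Central, West — every zone.
Total opening cost: 13.

13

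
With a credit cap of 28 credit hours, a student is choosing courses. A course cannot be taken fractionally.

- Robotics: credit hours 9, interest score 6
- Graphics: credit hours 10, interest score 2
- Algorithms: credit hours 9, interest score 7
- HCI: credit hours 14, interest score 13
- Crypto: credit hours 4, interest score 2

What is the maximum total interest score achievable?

Treat it as a binary knapsack problem.
Allowing fractional choices, the relaxed optimum would be about 23.3, but courses are indivisible.
Algorithms + HCI: credit hours 9 + 14 = 23 ≤ 28, interest score 7 + 13 = 20.
Robotics + HCI + Crypto: credit hours 9 + 14 + 4 = 27 ≤ 28, interest score 6 + 13 + 2 = 21.
Algorithms + HCI + Crypto: credit hours 9 + 14 + 4 = 27 ≤ 28, interest score 7 + 13 + 2 = 22.
Best is Algorithms, HCI, and Crypto with total interest score 22.

22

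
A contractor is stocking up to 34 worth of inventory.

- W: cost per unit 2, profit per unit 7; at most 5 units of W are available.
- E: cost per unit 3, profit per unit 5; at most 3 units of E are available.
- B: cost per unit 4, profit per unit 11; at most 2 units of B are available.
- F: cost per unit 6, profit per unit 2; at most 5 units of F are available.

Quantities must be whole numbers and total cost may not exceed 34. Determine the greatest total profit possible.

74

Take 5×W, 3×E, 2×B, and 1×F: cost 33 ≤ 34, profit 5·7 + 3·5 + 2·11 + 1·2 = 74.
W has the best ratio (7/2) and is taken to its limit of 5; remaining capacity is filled optimally with the others.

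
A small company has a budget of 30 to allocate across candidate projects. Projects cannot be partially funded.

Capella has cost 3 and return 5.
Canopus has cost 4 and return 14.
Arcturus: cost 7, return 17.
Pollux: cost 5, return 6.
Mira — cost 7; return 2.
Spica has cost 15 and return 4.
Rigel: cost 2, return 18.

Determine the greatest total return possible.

62

Treat it as a binary knapsack problem.
Allowing fractional choices, the relaxed optimum would be about 62.5, but projects are indivisible.
Capella + Canopus + Arcturus + Pollux + Mira + Rigel: cost 3 + 4 + 7 + 5 + 7 + 2 = 28 ≤ 30, return 5 + 14 + 17 + 6 + 2 + 18 = 62.
Capella + Canopus + Arcturus + Pollux + Rigel: cost 3 + 4 + 7 + 5 + 2 = 21 ≤ 30, return 5 + 14 + 17 + 6 + 18 = 60.
Canopus + Arcturus + Pollux + Mira + Rigel: cost 4 + 7 + 5 + 7 + 2 = 25 ≤ 30, return 14 + 17 + 6 + 2 + 18 = 57.
Best is Capella, Canopus, Arcturus, Pollux, Mira, and Rigel with total return 62.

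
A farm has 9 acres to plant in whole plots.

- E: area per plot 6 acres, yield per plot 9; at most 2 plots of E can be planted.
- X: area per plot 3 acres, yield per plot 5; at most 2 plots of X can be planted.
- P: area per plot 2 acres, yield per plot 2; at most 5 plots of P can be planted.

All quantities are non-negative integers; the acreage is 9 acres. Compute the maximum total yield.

14

X has the best ratio (5/3); taking only X gives at most 2×5 = 10 (stopped by the supply cap of 2).
Mixing does better — 1×E and 1×X: area 9 ≤ 9, yield 1·9 + 1·5 = 14.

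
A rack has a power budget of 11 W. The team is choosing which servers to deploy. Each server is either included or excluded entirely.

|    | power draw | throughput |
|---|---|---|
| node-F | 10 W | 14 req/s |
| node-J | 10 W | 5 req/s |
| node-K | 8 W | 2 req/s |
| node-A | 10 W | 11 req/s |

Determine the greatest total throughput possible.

14

Take node-F: power draw 10 ≤ 11, throughput 14.
No other feasible combination does better.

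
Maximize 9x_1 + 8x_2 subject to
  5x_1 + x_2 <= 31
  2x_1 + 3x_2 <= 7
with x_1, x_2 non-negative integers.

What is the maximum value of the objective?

The continuous relaxation peaks at (3.5, 0) with value 31.50; rounding to a feasible lattice point costs some objective.
(x_1,x_2)=(3,0): 5·3+1·0=15≤31, 2·3+3·0=6≤7, objective 27.
(x_1,x_2)=(2,1): 5·2+1·1=11≤31, 2·2+3·1=7≤7, objective 26.
(x_1,x_2)=(2,0): 5·2+1·0=10≤31, 2·2+3·0=4≤7, objective 18.
Maximum is 27 at (x_1,x_2)=(3,0).

27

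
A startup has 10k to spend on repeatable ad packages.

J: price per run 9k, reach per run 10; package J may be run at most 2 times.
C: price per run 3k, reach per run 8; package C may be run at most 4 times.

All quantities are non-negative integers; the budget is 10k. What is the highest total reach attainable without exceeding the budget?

Take 3×C: price 9 ≤ 10, reach 3·8 = 24.
No other integer combination yields more.

24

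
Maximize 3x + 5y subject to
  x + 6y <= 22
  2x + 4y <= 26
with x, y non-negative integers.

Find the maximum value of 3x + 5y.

39

(x,y)=(13,0): 1·13+6·0=13≤22, 2·13+4·0=26≤26, objective 39.
(x,y)=(12,0): 1·12+6·0=12≤22, 2·12+4·0=24≤26, objective 36.
The best lattice point is (13,0), giving 39.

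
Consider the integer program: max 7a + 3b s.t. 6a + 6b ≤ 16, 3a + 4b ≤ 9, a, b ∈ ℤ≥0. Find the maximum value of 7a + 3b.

Relaxing integrality, the LP optimum is 18.67 at (a,b) = (2.67, 0), which is not an integer point.
(a,b)=(2,0): 6·2+6·0=12≤16, 3·2+4·0=6≤9, objective 14.
(a,b)=(1,1): 6·1+6·1=12≤16, 3·1+4·1=7≤9, objective 10.
(a,b)=(1,0): 6·1+6·0=6≤16, 3·1+4·0=3≤9, objective 7.
The best lattice point is (2,0), giving 14.

14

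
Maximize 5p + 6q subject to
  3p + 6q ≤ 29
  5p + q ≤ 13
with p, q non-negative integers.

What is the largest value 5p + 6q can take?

29

(p,q)=(1,4): 3·1+6·4=27≤29, 5·1+1·4=9≤13, objective 29.
(p,q)=(2,3): 3·2+6·3=24≤29, 5·2+1·3=13≤13, objective 28.
(p,q)=(0,4): 3·0+6·4=24≤29, 5·0+1·4=4≤13, objective 24.
Maximum is 29 at (p,q)=(1,4).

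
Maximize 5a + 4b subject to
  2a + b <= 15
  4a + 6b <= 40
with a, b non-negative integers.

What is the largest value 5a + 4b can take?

Relaxing integrality, the LP optimum is 41.25 at (a,b) = (6.25, 2.5), which is not an integer point.
(a,b)=(7,1): 2·7+1·1=15≤15, 4·7+6·1=34≤40, objective 39.
(a,b)=(6,2): 2·6+1·2=14≤15, 4·6+6·2=36≤40, objective 38.
(a,b)=(5,3): 2·5+1·3=13≤15, 4·5+6·3=38≤40, objective 37.
(a,b)=(7,0): 2·7+1·0=14≤15, 4·7+6·0=28≤40, objective 35.
No feasible integer point exceeds 39.

39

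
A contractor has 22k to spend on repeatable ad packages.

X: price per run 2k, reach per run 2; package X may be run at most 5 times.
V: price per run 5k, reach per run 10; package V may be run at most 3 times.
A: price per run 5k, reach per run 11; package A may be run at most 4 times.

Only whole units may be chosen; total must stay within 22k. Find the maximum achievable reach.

This is a bounded integer knapsack.
1×X, 1×V, and 3×A: price 22 ≤ 22, reach 1·2 + 1·10 + 3·11 = 45.
1×X and 4×A: price 22 ≤ 22, reach 1·2 + 4·11 = 46.
Best is 46.

46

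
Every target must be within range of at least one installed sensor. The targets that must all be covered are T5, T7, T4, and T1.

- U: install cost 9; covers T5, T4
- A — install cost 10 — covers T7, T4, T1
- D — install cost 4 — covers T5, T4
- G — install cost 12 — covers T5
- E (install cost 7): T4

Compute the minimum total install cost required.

Choose A and D: together they cover T5, T7, T4, T1 — every target.
Total install cost: 10 + 4 = 14.

14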